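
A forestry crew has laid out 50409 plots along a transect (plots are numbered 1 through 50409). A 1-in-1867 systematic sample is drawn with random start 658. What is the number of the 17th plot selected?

30530

k = 1867
17th selection = r + (17−1)·k = 658 + 16×1867 = 658 + 29872 = 30530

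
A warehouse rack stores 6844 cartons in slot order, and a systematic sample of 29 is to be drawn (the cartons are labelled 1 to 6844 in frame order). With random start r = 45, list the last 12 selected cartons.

4057, 4293, 4529, 4765, 5001, 5237, 5473, 5709, 5945, 6181, 6417, 6653

k = N/n = 6844/29 = 236
18th selection = 45 + 17×236 = 4057
19th: 4057 + 236 = 4293
20th: 4293 + 236 = 4529
21st: 4529 + 236 = 4765
22nd: 4765 + 236 = 5001
23rd: 5001 + 236 = 5237
24th: 5237 + 236 = 5473
25th: 5473 + 236 = 5709
26th: 5709 + 236 = 5945
27th: 5945 + 236 = 6181
28th: 6181 + 236 = 6417
29th: 6417 + 236 = 6653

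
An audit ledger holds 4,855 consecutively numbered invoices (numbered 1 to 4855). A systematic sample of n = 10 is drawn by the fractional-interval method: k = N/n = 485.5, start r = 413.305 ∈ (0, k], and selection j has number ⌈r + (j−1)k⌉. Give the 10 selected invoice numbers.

j=1: r + 0k = 413.305 → ⌈·⌉ = 414
j=2: r + 1k = 898.805 → ⌈·⌉ = 899
j=3: r + 2k = 1384.305 → ⌈·⌉ = 1385
j=4: r + 3k = 1869.805 → ⌈·⌉ = 1870
j=5: r + 4k = 2355.305 → ⌈·⌉ = 2356
j=6: r + 5k = 2840.805 → ⌈·⌉ = 2841
j=7: r + 6k = 3326.305 → ⌈·⌉ = 3327
j=8: r + 7k = 3811.805 → ⌈·⌉ = 3812
j=9: r + 8k = 4297.305 → ⌈·⌉ = 4298
j=10: r + 9k = 4782.805 → ⌈·⌉ = 4783

414, 899, 1385, 1870, 2356, 2841, 3327, 3812, 4298, 4783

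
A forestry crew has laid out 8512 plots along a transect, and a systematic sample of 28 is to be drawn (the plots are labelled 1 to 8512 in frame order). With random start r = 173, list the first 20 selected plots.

k = N/n = 8512/28 = 304
plot 1: 173
plot 2: 173 + 304 = 477
plot 3: 477 + 304 = 781
plot 4: 781 + 304 = 1085
plot 5: 1085 + 304 = 1389
plot 6: 1389 + 304 = 1693
plot 7: 1693 + 304 = 1997
plot 8: 1997 + 304 = 2301
plot 9: 2301 + 304 = 2605
plot 10: 2605 + 304 = 2909
plot 11: 2909 + 304 = 3213
plot 12: 3213 + 304 = 3517
plot 13: 3517 + 304 = 3821
plot 14: 3821 + 304 = 4125
plot 15: 4125 + 304 = 4429
plot 16: 4429 + 304 = 4733
plot 17: 4733 + 304 = 5037
plot 18: 5037 + 304 = 5341
plot 19: 5341 + 304 = 5645
plot 20: 5645 + 304 = 5949

173, 477, 781, 1085, 1389, 1693, 1997, 2301, 2605, 2909, 3213, 3517, 3821, 4125, 4429, 4733, 5037, 5341, 5645, 5949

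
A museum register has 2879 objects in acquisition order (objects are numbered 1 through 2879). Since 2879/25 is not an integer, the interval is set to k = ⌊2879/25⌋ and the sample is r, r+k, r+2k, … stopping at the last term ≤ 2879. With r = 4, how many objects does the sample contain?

k = ⌊2879/25⌋ = 115
Achieved size = ⌊(2879 − 4)/115⌋ + 1 = ⌊2875/115⌋ + 1 = 25 + 1 = 26
(last selection: 4 + 25×115 = 2879 ≤ 2879; next would be 2994 > 2879)

26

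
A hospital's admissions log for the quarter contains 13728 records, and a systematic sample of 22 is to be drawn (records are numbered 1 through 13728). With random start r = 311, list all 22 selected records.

k = N/n = 13728/22 = 624
record 1: 311
record 2: 311 + 624 = 935
record 3: 935 + 624 = 1559
record 4: 1559 + 624 = 2183
record 5: 2183 + 624 = 2807
record 6: 2807 + 624 = 3431
record 7: 3431 + 624 = 4055
record 8: 4055 + 624 = 4679
record 9: 4679 + 624 = 5303
record 10: 5303 + 624 = 5927
record 11: 5927 + 624 = 6551
record 12: 6551 + 624 = 7175
record 13: 7175 + 624 = 7799
record 14: 7799 + 624 = 8423
record 15: 8423 + 624 = 9047
record 16: 9047 + 624 = 9671
record 17: 9671 + 624 = 10295
record 18: 10295 + 624 = 10919
record 19: 10919 + 624 = 11543
record 20: 11543 + 624 = 12167
record 21: 12167 + 624 = 12791
record 22: 12791 + 624 = 13415

311, 935, 1559, 2183, 2807, 3431, 4055, 4679, 5303, 5927, 6551, 7175, 7799, 8423, 9047, 9671, 10295, 10919, 11543, 12167, 12791, 13415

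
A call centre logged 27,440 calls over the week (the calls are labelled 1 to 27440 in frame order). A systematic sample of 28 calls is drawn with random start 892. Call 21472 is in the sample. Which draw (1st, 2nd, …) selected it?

22

k = 27440/28 = 980
position = (21472 − 892)/980 + 1 = 20580/980 + 1 = 21 + 1 = 22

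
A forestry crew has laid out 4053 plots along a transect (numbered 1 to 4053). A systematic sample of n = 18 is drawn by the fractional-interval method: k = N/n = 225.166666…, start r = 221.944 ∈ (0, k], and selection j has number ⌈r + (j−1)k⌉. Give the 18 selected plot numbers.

222, 448, 673, 898, 1123, 1348, 1573, 1799, 2024, 2249, 2474, 2699, 2924, 3150, 3375, 3600, 3825, 4050

j=1: r + 0k = 221.944 → ⌈·⌉ = 222
j=2: r + 1k = 447.110666… → ⌈·⌉ = 448
j=3: r + 2k = 672.277333… → ⌈·⌉ = 673
j=4: r + 3k = 897.444 → ⌈·⌉ = 898
j=5: r + 4k = 1122.610666… → ⌈·⌉ = 1123
j=6: r + 5k = 1347.777333… → ⌈·⌉ = 1348
j=7: r + 6k = 1572.944 → ⌈·⌉ = 1573
j=8: r + 7k = 1798.110666… → ⌈·⌉ = 1799
j=9: r + 8k = 2023.277333… → ⌈·⌉ = 2024
j=10: r + 9k = 2248.444 → ⌈·⌉ = 2249
j=11: r + 10k = 2473.610666… → ⌈·⌉ = 2474
j=12: r + 11k = 2698.777333… → ⌈·⌉ = 2699
j=13: r + 12k = 2923.944 → ⌈·⌉ = 2924
j=14: r + 13k = 3149.110666… → ⌈·⌉ = 3150
j=15: r + 14k = 3374.277333… → ⌈·⌉ = 3375
j=16: r + 15k = 3599.444 → ⌈·⌉ = 3600
j=17: r + 16k = 3824.610666… → ⌈·⌉ = 3825
j=18: r + 17k = 4049.777333… → ⌈·⌉ = 4050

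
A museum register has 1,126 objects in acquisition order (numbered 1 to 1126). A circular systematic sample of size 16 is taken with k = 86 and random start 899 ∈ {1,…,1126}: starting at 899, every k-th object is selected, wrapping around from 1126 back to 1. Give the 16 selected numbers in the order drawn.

Selection 1: 899
Selection 2: 899 + 86 = 985
Selection 3: 985 + 86 = 1071
Selection 4: 1071 + 86 = 1157 → 1157 − 1126 = 31
Selection 5: 31 + 86 = 117
Selection 6: 117 + 86 = 203
Selection 7: 203 + 86 = 289
Selection 8: 289 + 86 = 375
Selection 9: 375 + 86 = 461
Selection 10: 461 + 86 = 547
Selection 11: 547 + 86 = 633
Selection 12: 633 + 86 = 719
Selection 13: 719 + 86 = 805
Selection 14: 805 + 86 = 891
Selection 15: 891 + 86 = 977
Selection 16: 977 + 86 = 1063

899, 985, 1071, 31, 117, 203, 289, 375, 461, 547, 633, 719, 805, 891, 977, 1063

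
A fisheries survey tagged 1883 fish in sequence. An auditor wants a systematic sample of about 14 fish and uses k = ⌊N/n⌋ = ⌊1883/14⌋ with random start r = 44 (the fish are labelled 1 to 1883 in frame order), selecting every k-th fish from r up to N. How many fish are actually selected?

k = ⌊1883/14⌋ = 134
Achieved size = ⌊(1883 − 44)/134⌋ + 1 = ⌊1839/134⌋ + 1 = 13 + 1 = 14
(last selection: 44 + 13×134 = 1786 ≤ 1883; next would be 1920 > 1883)

14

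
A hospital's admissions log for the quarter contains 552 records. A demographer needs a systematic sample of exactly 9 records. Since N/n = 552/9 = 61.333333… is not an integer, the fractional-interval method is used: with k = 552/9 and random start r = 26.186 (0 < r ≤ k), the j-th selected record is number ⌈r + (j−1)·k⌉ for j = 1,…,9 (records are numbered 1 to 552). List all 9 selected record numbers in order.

27, 88, 149, 211, 272, 333, 395, 456, 517

j=1: r + 0k = 26.186 → ⌈·⌉ = 27
j=2: r + 1k = 87.519333… → ⌈·⌉ = 88
j=3: r + 2k = 148.852666… → ⌈·⌉ = 149
j=4: r + 3k = 210.186 → ⌈·⌉ = 211
j=5: r + 4k = 271.519333… → ⌈·⌉ = 272
j=6: r + 5k = 332.852666… → ⌈·⌉ = 333
j=7: r + 6k = 394.186 → ⌈·⌉ = 395
j=8: r + 7k = 455.519333… → ⌈·⌉ = 456
j=9: r + 8k = 516.852666… → ⌈·⌉ = 517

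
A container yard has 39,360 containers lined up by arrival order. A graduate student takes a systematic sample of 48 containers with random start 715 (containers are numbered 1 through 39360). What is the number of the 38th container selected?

k = 39360/48 = 820
38th selection = r + (38−1)·k = 715 + 37×820 = 715 + 30340 = 31055

31055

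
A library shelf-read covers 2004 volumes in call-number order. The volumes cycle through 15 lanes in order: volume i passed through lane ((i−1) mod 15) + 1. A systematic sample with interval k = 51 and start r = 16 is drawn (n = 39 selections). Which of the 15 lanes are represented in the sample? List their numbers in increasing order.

1, 4, 7, 10, 13

Consecutive selections differ by k = 51, so their lane numbers differ by 51 mod 15 = 6.
gcd(51, 15) = 3, so the sample visits 15/3 = 5 distinct residues mod 15.
Start 16 is lane 1; the lanes hit are 1, 4, 7, 10, 13.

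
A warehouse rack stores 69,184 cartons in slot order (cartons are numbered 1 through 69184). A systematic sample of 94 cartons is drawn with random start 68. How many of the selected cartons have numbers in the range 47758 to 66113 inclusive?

k = 69184/94 = 736
First selection ≥ 47758: 68 + ⌈(47758−68)/736⌉·736 = 68 + 65×736 = 47908
Last selection ≤ 66113: 68 + ⌊(66113−68)/736⌋·736 = 68 + 89×736 = 65572
Count = 89 − 65 + 1 = 25

25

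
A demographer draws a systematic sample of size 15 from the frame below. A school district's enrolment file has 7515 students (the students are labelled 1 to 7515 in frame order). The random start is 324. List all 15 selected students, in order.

k = N/n = 7515/15 = 501
student 1: 324
student 2: 324 + 501 = 825
student 3: 825 + 501 = 1326
student 4: 1326 + 501 = 1827
student 5: 1827 + 501 = 2328
student 6: 2328 + 501 = 2829
student 7: 2829 + 501 = 3330
student 8: 3330 + 501 = 3831
student 9: 3831 + 501 = 4332
student 10: 4332 + 501 = 4833
student 11: 4833 + 501 = 5334
student 12: 5334 + 501 = 5835
student 13: 5835 + 501 = 6336
student 14: 6336 + 501 = 6837
student 15: 6837 + 501 = 7338

324, 825, 1326, 1827, 2328, 2829, 3330, 3831, 4332, 4833, 5334, 5835, 6336, 6837, 7338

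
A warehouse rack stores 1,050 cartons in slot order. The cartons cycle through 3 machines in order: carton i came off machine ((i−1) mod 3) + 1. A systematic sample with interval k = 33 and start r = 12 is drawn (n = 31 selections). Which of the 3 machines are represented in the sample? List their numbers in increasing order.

3

Consecutive selections differ by k = 33, so their machine numbers differ by 33 mod 3 = 0.
gcd(33, 3) = 3, so the sample visits 3/3 = 1 distinct residues mod 3.
Start 12 is machine 3; the machines hit are 3.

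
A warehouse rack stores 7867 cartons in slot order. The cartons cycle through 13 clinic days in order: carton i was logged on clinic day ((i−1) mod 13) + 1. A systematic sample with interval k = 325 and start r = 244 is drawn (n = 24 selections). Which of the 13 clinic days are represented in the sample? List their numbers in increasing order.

Consecutive selections differ by k = 325, so their clinic day numbers differ by 325 mod 13 = 0.
gcd(325, 13) = 13, so the sample visits 13/13 = 1 distinct residues mod 13.
Start 244 is clinic day 10; the clinic days hit are 10.

10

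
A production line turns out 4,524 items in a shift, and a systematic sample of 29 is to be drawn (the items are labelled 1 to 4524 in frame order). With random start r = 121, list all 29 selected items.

k = N/n = 4524/29 = 156
item 1: 121
item 2: 121 + 156 = 277
item 3: 277 + 156 = 433
item 4: 433 + 156 = 589
item 5: 589 + 156 = 745
item 6: 745 + 156 = 901
item 7: 901 + 156 = 1057
item 8: 1057 + 156 = 1213
item 9: 1213 + 156 = 1369
item 10: 1369 + 156 = 1525
item 11: 1525 + 156 = 1681
item 12: 1681 + 156 = 1837
item 13: 1837 + 156 = 1993
item 14: 1993 + 156 = 2149
item 15: 2149 + 156 = 2305
item 16: 2305 + 156 = 2461
item 17: 2461 + 156 = 2617
item 18: 2617 + 156 = 2773
item 19: 2773 + 156 = 2929
item 20: 2929 + 156 = 3085
item 21: 3085 + 156 = 3241
item 22: 3241 + 156 = 3397
item 23: 3397 + 156 = 3553
item 24: 3553 + 156 = 3709
item 25: 3709 + 156 = 3865
item 26: 3865 + 156 = 4021
item 27: 4021 + 156 = 4177
item 28: 4177 + 156 = 4333
item 29: 4333 + 156 = 4489

121, 277, 433, 589, 745, 901, 1057, 1213, 1369, 1525, 1681, 1837, 1993, 2149, 2305, 2461, 2617, 2773, 2929, 3085, 3241, 3397, 3553, 3709, 3865, 4021, 4177, 4333, 4489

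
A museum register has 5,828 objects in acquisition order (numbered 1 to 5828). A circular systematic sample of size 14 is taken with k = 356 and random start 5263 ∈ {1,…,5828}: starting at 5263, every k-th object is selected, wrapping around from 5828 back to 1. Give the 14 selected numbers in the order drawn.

Selection 1: 5263
Selection 2: 5263 + 356 = 5619
Selection 3: 5619 + 356 = 5975 → 5975 − 5828 = 147
Selection 4: 147 + 356 = 503
Selection 5: 503 + 356 = 859
Selection 6: 859 + 356 = 1215
Selection 7: 1215 + 356 = 1571
Selection 8: 1571 + 356 = 1927
Selection 9: 1927 + 356 = 2283
Selection 10: 2283 + 356 = 2639
Selection 11: 2639 + 356 = 2995
Selection 12: 2995 + 356 = 3351
Selection 13: 3351 + 356 = 3707
Selection 14: 3707 + 356 = 4063

5263, 5619, 147, 503, 859, 1215, 1571, 1927, 2283, 2639, 2995, 3351, 3707, 4063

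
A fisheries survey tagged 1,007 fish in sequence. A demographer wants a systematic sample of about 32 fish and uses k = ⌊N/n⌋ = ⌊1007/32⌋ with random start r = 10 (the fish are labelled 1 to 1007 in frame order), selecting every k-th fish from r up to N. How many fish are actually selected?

33

k = ⌊1007/32⌋ = 31
Achieved size = ⌊(1007 − 10)/31⌋ + 1 = ⌊997/31⌋ + 1 = 32 + 1 = 33
(last selection: 10 + 32×31 = 1002 ≤ 1007; next would be 1033 > 1007)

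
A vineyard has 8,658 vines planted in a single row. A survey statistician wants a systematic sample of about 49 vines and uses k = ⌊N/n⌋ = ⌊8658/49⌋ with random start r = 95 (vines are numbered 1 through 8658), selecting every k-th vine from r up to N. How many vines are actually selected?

49

k = ⌊8658/49⌋ = 176
Achieved size = ⌊(8658 − 95)/176⌋ + 1 = ⌊8563/176⌋ + 1 = 48 + 1 = 49
(last selection: 95 + 48×176 = 8543 ≤ 8658; next would be 8719 > 8658)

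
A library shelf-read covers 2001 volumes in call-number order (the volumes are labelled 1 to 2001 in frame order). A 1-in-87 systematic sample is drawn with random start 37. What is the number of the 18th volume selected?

k = 87
18th selection = r + (18−1)·k = 37 + 17×87 = 37 + 1479 = 1516

1516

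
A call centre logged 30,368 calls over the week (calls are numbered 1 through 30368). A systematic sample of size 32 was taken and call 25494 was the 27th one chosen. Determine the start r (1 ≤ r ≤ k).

820

k = 30368/32 = 949
r = 25494 − (27−1)×949 = 25494 − 24674 = 820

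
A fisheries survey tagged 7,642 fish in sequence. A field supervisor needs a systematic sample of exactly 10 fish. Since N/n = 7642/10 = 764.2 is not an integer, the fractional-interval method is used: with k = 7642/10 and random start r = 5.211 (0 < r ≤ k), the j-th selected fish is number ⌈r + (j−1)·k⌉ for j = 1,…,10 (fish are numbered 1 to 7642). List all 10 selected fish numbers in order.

j=1: r + 0k = 5.211 → ⌈·⌉ = 6
j=2: r + 1k = 769.411 → ⌈·⌉ = 770
j=3: r + 2k = 1533.611 → ⌈·⌉ = 1534
j=4: r + 3k = 2297.811 → ⌈·⌉ = 2298
j=5: r + 4k = 3062.011 → ⌈·⌉ = 3063
j=6: r + 5k = 3826.211 → ⌈·⌉ = 3827
j=7: r + 6k = 4590.411 → ⌈·⌉ = 4591
j=8: r + 7k = 5354.611 → ⌈·⌉ = 5355
j=9: r + 8k = 6118.811 → ⌈·⌉ = 6119
j=10: r + 9k = 6883.011 → ⌈·⌉ = 6884

6, 770, 1534, 2298, 3063, 3827, 4591, 5355, 6119, 6884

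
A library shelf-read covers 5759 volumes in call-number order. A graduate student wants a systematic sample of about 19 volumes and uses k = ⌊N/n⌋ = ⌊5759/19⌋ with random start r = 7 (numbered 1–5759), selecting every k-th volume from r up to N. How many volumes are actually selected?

19

k = ⌊5759/19⌋ = 303
Achieved size = ⌊(5759 − 7)/303⌋ + 1 = ⌊5752/303⌋ + 1 = 18 + 1 = 19
(last selection: 7 + 18×303 = 5461 ≤ 5759; next would be 5764 > 5759)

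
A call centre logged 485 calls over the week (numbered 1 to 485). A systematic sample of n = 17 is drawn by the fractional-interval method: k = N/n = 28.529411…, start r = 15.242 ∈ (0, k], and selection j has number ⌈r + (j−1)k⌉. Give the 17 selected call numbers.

j=1: r + 0k = 15.242 → ⌈·⌉ = 16
j=2: r + 1k = 43.771411… → ⌈·⌉ = 44
j=3: r + 2k = 72.300823… → ⌈·⌉ = 73
j=4: r + 3k = 100.830235… → ⌈·⌉ = 101
j=5: r + 4k = 129.359647… → ⌈·⌉ = 130
j=6: r + 5k = 157.889058… → ⌈·⌉ = 158
j=7: r + 6k = 186.418470… → ⌈·⌉ = 187
j=8: r + 7k = 214.947882… → ⌈·⌉ = 215
j=9: r + 8k = 243.477294… → ⌈·⌉ = 244
j=10: r + 9k = 272.006705… → ⌈·⌉ = 273
j=11: r + 10k = 300.536117… → ⌈·⌉ = 301
j=12: r + 11k = 329.065529… → ⌈·⌉ = 330
j=13: r + 12k = 357.594941… → ⌈·⌉ = 358
j=14: r + 13k = 386.124352… → ⌈·⌉ = 387
j=15: r + 14k = 414.653764… → ⌈·⌉ = 415
j=16: r + 15k = 443.183176… → ⌈·⌉ = 444
j=17: r + 16k = 471.712588… → ⌈·⌉ = 472

16, 44, 73, 101, 130, 158, 187, 215, 244, 273, 301, 330, 358, 387, 415, 444, 472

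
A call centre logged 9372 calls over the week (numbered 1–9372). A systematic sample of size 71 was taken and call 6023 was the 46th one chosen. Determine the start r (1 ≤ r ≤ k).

83

k = 9372/71 = 132
r = 6023 − (46−1)×132 = 6023 − 5940 = 83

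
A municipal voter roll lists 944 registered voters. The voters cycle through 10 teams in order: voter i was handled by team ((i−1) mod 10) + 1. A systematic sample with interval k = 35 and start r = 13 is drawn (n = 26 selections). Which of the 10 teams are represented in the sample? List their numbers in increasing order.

3, 8

Consecutive selections differ by k = 35, so their team numbers differ by 35 mod 10 = 5.
gcd(35, 10) = 5, so the sample visits 10/5 = 2 distinct residues mod 10.
Start 13 is team 3; the teams hit are 3, 8.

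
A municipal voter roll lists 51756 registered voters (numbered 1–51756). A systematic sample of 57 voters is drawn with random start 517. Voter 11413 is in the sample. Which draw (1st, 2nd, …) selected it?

13

k = 51756/57 = 908
position = (11413 − 517)/908 + 1 = 10896/908 + 1 = 12 + 1 = 13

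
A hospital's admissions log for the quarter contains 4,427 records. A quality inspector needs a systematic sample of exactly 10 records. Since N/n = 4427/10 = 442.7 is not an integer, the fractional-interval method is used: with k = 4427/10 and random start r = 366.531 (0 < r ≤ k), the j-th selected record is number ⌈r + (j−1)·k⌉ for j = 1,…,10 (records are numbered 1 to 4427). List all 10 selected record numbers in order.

j=1: r + 0k = 366.531 → ⌈·⌉ = 367
j=2: r + 1k = 809.231 → ⌈·⌉ = 810
j=3: r + 2k = 1251.931 → ⌈·⌉ = 1252
j=4: r + 3k = 1694.631 → ⌈·⌉ = 1695
j=5: r + 4k = 2137.331 → ⌈·⌉ = 2138
j=6: r + 5k = 2580.031 → ⌈·⌉ = 2581
j=7: r + 6k = 3022.731 → ⌈·⌉ = 3023
j=8: r + 7k = 3465.431 → ⌈·⌉ = 3466
j=9: r + 8k = 3908.131 → ⌈·⌉ = 3909
j=10: r + 9k = 4350.831 → ⌈·⌉ = 4351

367, 810, 1252, 1695, 2138, 2581, 3023, 3466, 3909, 4351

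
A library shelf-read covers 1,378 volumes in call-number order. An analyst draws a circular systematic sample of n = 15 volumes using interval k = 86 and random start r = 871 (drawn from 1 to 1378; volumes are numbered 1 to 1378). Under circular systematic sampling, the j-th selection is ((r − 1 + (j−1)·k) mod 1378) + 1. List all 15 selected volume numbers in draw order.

871, 957, 1043, 1129, 1215, 1301, 9, 95, 181, 267, 353, 439, 525, 611, 697

Selection 1: 871
Selection 2: 871 + 86 = 957
Selection 3: 957 + 86 = 1043
Selection 4: 1043 + 86 = 1129
Selection 5: 1129 + 86 = 1215
Selection 6: 1215 + 86 = 1301
Selection 7: 1301 + 86 = 1387 → 1387 − 1378 = 9
Selection 8: 9 + 86 = 95
Selection 9: 95 + 86 = 181
Selection 10: 181 + 86 = 267
Selection 11: 267 + 86 = 353
Selection 12: 353 + 86 = 439
Selection 13: 439 + 86 = 525
Selection 14: 525 + 86 = 611
Selection 15: 611 + 86 = 697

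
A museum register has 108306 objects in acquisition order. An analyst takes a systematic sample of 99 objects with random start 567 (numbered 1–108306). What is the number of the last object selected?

k = 108306/99 = 1094
99th selection = r + (99−1)·k = 567 + 98×1094 = 567 + 107212 = 107779

107779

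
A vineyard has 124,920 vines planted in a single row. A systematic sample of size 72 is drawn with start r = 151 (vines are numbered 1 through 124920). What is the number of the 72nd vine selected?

k = 124920/72 = 1735
72nd selection = r + (72−1)·k = 151 + 71×1735 = 151 + 123185 = 123336

123336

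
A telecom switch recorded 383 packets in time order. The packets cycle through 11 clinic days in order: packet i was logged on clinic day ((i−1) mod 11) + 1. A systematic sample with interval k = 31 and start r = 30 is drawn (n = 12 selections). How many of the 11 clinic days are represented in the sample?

11

Consecutive selections differ by k = 31, so their clinic day numbers differ by 31 mod 11 = 9.
gcd(31, 11) = 1, so the sample visits 11/1 = 11 distinct residues mod 11.
Start 30 is clinic day 8; the clinic days hit are 1, 2, 3, 4, 5, 6, 7, 8, 9, 10, 11.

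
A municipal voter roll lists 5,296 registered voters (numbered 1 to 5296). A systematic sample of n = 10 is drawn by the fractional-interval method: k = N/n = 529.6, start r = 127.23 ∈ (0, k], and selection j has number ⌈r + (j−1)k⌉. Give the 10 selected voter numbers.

128, 657, 1187, 1717, 2246, 2776, 3305, 3835, 4365, 4894

j=1: r + 0k = 127.23 → ⌈·⌉ = 128
j=2: r + 1k = 656.83 → ⌈·⌉ = 657
j=3: r + 2k = 1186.43 → ⌈·⌉ = 1187
j=4: r + 3k = 1716.03 → ⌈·⌉ = 1717
j=5: r + 4k = 2245.63 → ⌈·⌉ = 2246
j=6: r + 5k = 2775.23 → ⌈·⌉ = 2776
j=7: r + 6k = 3304.83 → ⌈·⌉ = 3305
j=8: r + 7k = 3834.43 → ⌈·⌉ = 3835
j=9: r + 8k = 4364.03 → ⌈·⌉ = 4365
j=10: r + 9k = 4893.63 → ⌈·⌉ = 4894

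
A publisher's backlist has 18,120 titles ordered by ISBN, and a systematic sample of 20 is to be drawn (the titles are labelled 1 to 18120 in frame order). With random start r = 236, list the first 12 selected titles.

k = N/n = 18120/20 = 906
title 1: 236
title 2: 236 + 906 = 1142
title 3: 1142 + 906 = 2048
title 4: 2048 + 906 = 2954
title 5: 2954 + 906 = 3860
title 6: 3860 + 906 = 4766
title 7: 4766 + 906 = 5672
title 8: 5672 + 906 = 6578
title 9: 6578 + 906 = 7484
title 10: 7484 + 906 = 8390
title 11: 8390 + 906 = 9296
title 12: 9296 + 906 = 10202

236, 1142, 2048, 2954, 3860, 4766, 5672, 6578, 7484, 8390, 9296, 10202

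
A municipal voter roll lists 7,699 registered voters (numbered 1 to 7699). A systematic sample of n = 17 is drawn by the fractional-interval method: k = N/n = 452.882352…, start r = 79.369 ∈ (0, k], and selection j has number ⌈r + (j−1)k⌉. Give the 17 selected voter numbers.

j=1: r + 0k = 79.369 → ⌈·⌉ = 80
j=2: r + 1k = 532.251352… → ⌈·⌉ = 533
j=3: r + 2k = 985.133705… → ⌈·⌉ = 986
j=4: r + 3k = 1438.016058… → ⌈·⌉ = 1439
j=5: r + 4k = 1890.898411… → ⌈·⌉ = 1891
j=6: r + 5k = 2343.780764… → ⌈·⌉ = 2344
j=7: r + 6k = 2796.663117… → ⌈·⌉ = 2797
j=8: r + 7k = 3249.545470… → ⌈·⌉ = 3250
j=9: r + 8k = 3702.427823… → ⌈·⌉ = 3703
j=10: r + 9k = 4155.310176… → ⌈·⌉ = 4156
j=11: r + 10k = 4608.192529… → ⌈·⌉ = 4609
j=12: r + 11k = 5061.074882… → ⌈·⌉ = 5062
j=13: r + 12k = 5513.957235… → ⌈·⌉ = 5514
j=14: r + 13k = 5966.839588… → ⌈·⌉ = 5967
j=15: r + 14k = 6419.721941… → ⌈·⌉ = 6420
j=16: r + 15k = 6872.604294… → ⌈·⌉ = 6873
j=17: r + 16k = 7325.486647… → ⌈·⌉ = 7326

80, 533, 986, 1439, 1891, 2344, 2797, 3250, 3703, 4156, 4609, 5062, 5514, 5967, 6420, 6873, 7326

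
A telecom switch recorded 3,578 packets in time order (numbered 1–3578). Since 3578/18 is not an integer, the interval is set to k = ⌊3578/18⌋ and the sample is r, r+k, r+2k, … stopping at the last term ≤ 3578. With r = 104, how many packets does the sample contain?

k = ⌊3578/18⌋ = 198
Achieved size = ⌊(3578 − 104)/198⌋ + 1 = ⌊3474/198⌋ + 1 = 17 + 1 = 18
(last selection: 104 + 17×198 = 3470 ≤ 3578; next would be 3668 > 3578)

18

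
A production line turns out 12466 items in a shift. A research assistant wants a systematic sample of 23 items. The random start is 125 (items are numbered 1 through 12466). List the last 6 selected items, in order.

k = N/n = 12466/23 = 542
18th selection = 125 + 17×542 = 9339
19th: 9339 + 542 = 9881
20th: 9881 + 542 = 10423
21st: 10423 + 542 = 10965
22nd: 10965 + 542 = 11507
23rd: 11507 + 542 = 12049

9339, 9881, 10423, 10965, 11507, 12049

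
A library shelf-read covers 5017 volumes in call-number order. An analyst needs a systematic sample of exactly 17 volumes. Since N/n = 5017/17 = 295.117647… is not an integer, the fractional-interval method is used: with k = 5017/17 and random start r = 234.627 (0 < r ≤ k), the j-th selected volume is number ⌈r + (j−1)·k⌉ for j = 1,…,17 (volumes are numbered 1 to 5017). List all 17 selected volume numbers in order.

j=1: r + 0k = 234.627 → ⌈·⌉ = 235
j=2: r + 1k = 529.744647… → ⌈·⌉ = 530
j=3: r + 2k = 824.862294… → ⌈·⌉ = 825
j=4: r + 3k = 1119.979941… → ⌈·⌉ = 1120
j=5: r + 4k = 1415.097588… → ⌈·⌉ = 1416
j=6: r + 5k = 1710.215235… → ⌈·⌉ = 1711
j=7: r + 6k = 2005.332882… → ⌈·⌉ = 2006
j=8: r + 7k = 2300.450529… → ⌈·⌉ = 2301
j=9: r + 8k = 2595.568176… → ⌈·⌉ = 2596
j=10: r + 9k = 2890.685823… → ⌈·⌉ = 2891
j=11: r + 10k = 3185.803470… → ⌈·⌉ = 3186
j=12: r + 11k = 3480.921117… → ⌈·⌉ = 3481
j=13: r + 12k = 3776.038764… → ⌈·⌉ = 3777
j=14: r + 13k = 4071.156411… → ⌈·⌉ = 4072
j=15: r + 14k = 4366.274058… → ⌈·⌉ = 4367
j=16: r + 15k = 4661.391705… → ⌈·⌉ = 4662
j=17: r + 16k = 4956.509352… → ⌈·⌉ = 4957

235, 530, 825, 1120, 1416, 1711, 2006, 2301, 2596, 2891, 3186, 3481, 3777, 4072, 4367, 4662, 4957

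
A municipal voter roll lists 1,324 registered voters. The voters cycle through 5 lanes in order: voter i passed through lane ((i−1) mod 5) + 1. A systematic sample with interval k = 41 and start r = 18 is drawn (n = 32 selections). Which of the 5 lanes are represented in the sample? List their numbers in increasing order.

1, 2, 3, 4, 5

Consecutive selections differ by k = 41, so their lane numbers differ by 41 mod 5 = 1.
gcd(41, 5) = 1, so the sample visits 5/1 = 5 distinct residues mod 5.
Start 18 is lane 3; the lanes hit are 1, 2, 3, 4, 5.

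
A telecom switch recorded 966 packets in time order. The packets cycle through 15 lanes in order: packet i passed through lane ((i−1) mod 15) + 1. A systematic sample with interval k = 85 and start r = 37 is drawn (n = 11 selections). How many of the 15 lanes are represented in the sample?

Consecutive selections differ by k = 85, so their lane numbers differ by 85 mod 15 = 10.
gcd(85, 15) = 5, so the sample visits 15/5 = 3 distinct residues mod 15.
Start 37 is lane 7; the lanes hit are 2, 7, 12.

3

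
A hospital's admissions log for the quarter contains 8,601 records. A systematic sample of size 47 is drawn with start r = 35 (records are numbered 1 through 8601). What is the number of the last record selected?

k = 8601/47 = 183
47th selection = r + (47−1)·k = 35 + 46×183 = 35 + 8418 = 8453

8453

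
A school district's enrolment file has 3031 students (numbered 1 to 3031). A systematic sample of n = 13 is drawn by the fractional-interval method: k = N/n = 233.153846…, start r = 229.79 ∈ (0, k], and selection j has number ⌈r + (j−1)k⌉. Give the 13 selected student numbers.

j=1: r + 0k = 229.79 → ⌈·⌉ = 230
j=2: r + 1k = 462.943846… → ⌈·⌉ = 463
j=3: r + 2k = 696.097692… → ⌈·⌉ = 697
j=4: r + 3k = 929.251538… → ⌈·⌉ = 930
j=5: r + 4k = 1162.405384… → ⌈·⌉ = 1163
j=6: r + 5k = 1395.559230… → ⌈·⌉ = 1396
j=7: r + 6k = 1628.713076… → ⌈·⌉ = 1629
j=8: r + 7k = 1861.866923… → ⌈·⌉ = 1862
j=9: r + 8k = 2095.020769… → ⌈·⌉ = 2096
j=10: r + 9k = 2328.174615… → ⌈·⌉ = 2329
j=11: r + 10k = 2561.328461… → ⌈·⌉ = 2562
j=12: r + 11k = 2794.482307… → ⌈·⌉ = 2795
j=13: r + 12k = 3027.636153… → ⌈·⌉ = 3028

230, 463, 697, 930, 1163, 1396, 1629, 1862, 2096, 2329, 2562, 2795, 3028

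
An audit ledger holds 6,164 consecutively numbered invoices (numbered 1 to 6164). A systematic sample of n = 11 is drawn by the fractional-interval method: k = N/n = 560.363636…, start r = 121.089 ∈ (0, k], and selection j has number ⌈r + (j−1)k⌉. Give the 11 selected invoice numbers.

j=1: r + 0k = 121.089 → ⌈·⌉ = 122
j=2: r + 1k = 681.452636… → ⌈·⌉ = 682
j=3: r + 2k = 1241.816272… → ⌈·⌉ = 1242
j=4: r + 3k = 1802.179909… → ⌈·⌉ = 1803
j=5: r + 4k = 2362.543545… → ⌈·⌉ = 2363
j=6: r + 5k = 2922.907181… → ⌈·⌉ = 2923
j=7: r + 6k = 3483.270818… → ⌈·⌉ = 3484
j=8: r + 7k = 4043.634454… → ⌈·⌉ = 4044
j=9: r + 8k = 4603.998090… → ⌈·⌉ = 4604
j=10: r + 9k = 5164.361727… → ⌈·⌉ = 5165
j=11: r + 10k = 5724.725363… → ⌈·⌉ = 5725

122, 682, 1242, 1803, 2363, 2923, 3484, 4044, 4604, 5165, 5725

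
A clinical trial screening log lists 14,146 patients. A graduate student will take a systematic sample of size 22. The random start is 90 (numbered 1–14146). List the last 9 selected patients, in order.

k = N/n = 14146/22 = 643
14th selection = 90 + 13×643 = 8449
15th: 8449 + 643 = 9092
16th: 9092 + 643 = 9735
17th: 9735 + 643 = 10378
18th: 10378 + 643 = 11021
19th: 11021 + 643 = 11664
20th: 11664 + 643 = 12307
21st: 12307 + 643 = 12950
22nd: 12950 + 643 = 13593

8449, 9092, 9735, 10378, 11021, 11664, 12307, 12950, 13593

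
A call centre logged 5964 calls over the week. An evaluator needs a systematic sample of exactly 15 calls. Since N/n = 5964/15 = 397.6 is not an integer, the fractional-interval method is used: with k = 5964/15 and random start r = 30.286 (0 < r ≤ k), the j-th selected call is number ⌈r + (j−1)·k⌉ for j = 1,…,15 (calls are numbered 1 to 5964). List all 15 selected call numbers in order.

j=1: r + 0k = 30.286 → ⌈·⌉ = 31
j=2: r + 1k = 427.886 → ⌈·⌉ = 428
j=3: r + 2k = 825.486 → ⌈·⌉ = 826
j=4: r + 3k = 1223.086 → ⌈·⌉ = 1224
j=5: r + 4k = 1620.686 → ⌈·⌉ = 1621
j=6: r + 5k = 2018.286 → ⌈·⌉ = 2019
j=7: r + 6k = 2415.886 → ⌈·⌉ = 2416
j=8: r + 7k = 2813.486 → ⌈·⌉ = 2814
j=9: r + 8k = 3211.086 → ⌈·⌉ = 3212
j=10: r + 9k = 3608.686 → ⌈·⌉ = 3609
j=11: r + 10k = 4006.286 → ⌈·⌉ = 4007
j=12: r + 11k = 4403.886 → ⌈·⌉ = 4404
j=13: r + 12k = 4801.486 → ⌈·⌉ = 4802
j=14: r + 13k = 5199.086 → ⌈·⌉ = 5200
j=15: r + 14k = 5596.686 → ⌈·⌉ = 5597

31, 428, 826, 1224, 1621, 2019, 2416, 2814, 3212, 3609, 4007, 4404, 4802, 5200, 5597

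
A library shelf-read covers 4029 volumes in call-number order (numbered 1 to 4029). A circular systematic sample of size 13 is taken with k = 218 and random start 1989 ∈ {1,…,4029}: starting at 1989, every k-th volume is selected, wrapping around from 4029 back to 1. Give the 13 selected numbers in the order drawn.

1989, 2207, 2425, 2643, 2861, 3079, 3297, 3515, 3733, 3951, 140, 358, 576

Selection 1: 1989
Selection 2: 1989 + 218 = 2207
Selection 3: 2207 + 218 = 2425
Selection 4: 2425 + 218 = 2643
Selection 5: 2643 + 218 = 2861
Selection 6: 2861 + 218 = 3079
Selection 7: 3079 + 218 = 3297
Selection 8: 3297 + 218 = 3515
Selection 9: 3515 + 218 = 3733
Selection 10: 3733 + 218 = 3951
Selection 11: 3951 + 218 = 4169 → 4169 − 4029 = 140
Selection 12: 140 + 218 = 358
Selection 13: 358 + 218 = 576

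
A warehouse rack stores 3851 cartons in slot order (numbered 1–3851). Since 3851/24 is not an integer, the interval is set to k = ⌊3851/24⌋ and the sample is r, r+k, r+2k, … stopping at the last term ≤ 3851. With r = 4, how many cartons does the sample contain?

25

k = ⌊3851/24⌋ = 160
Achieved size = ⌊(3851 − 4)/160⌋ + 1 = ⌊3847/160⌋ + 1 = 24 + 1 = 25
(last selection: 4 + 24×160 = 3844 ≤ 3851; next would be 4004 > 3851)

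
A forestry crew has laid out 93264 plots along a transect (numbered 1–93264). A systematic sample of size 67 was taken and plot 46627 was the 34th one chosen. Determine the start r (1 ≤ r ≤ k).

691

k = 93264/67 = 1392
r = 46627 − (34−1)×1392 = 46627 − 45936 = 691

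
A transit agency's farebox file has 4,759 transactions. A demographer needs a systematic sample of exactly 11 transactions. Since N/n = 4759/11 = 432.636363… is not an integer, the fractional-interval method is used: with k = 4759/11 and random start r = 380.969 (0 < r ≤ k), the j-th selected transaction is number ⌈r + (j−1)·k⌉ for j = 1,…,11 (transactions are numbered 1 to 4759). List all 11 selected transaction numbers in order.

j=1: r + 0k = 380.969 → ⌈·⌉ = 381
j=2: r + 1k = 813.605363… → ⌈·⌉ = 814
j=3: r + 2k = 1246.241727… → ⌈·⌉ = 1247
j=4: r + 3k = 1678.878090… → ⌈·⌉ = 1679
j=5: r + 4k = 2111.514454… → ⌈·⌉ = 2112
j=6: r + 5k = 2544.150818… → ⌈·⌉ = 2545
j=7: r + 6k = 2976.787181… → ⌈·⌉ = 2977
j=8: r + 7k = 3409.423545… → ⌈·⌉ = 3410
j=9: r + 8k = 3842.059909… → ⌈·⌉ = 3843
j=10: r + 9k = 4274.696272… → ⌈·⌉ = 4275
j=11: r + 10k = 4707.332636… → ⌈·⌉ = 4708

381, 814, 1247, 1679, 2112, 2545, 2977, 3410, 3843, 4275, 4708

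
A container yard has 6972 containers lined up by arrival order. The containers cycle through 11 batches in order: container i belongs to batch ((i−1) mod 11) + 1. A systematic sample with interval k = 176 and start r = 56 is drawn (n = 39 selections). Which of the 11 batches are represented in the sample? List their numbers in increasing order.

Consecutive selections differ by k = 176, so their batch numbers differ by 176 mod 11 = 0.
gcd(176, 11) = 11, so the sample visits 11/11 = 1 distinct residues mod 11.
Start 56 is batch 1; the batches hit are 1.

1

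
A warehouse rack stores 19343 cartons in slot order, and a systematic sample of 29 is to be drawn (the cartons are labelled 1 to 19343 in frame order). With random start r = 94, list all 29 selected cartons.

94, 761, 1428, 2095, 2762, 3429, 4096, 4763, 5430, 6097, 6764, 7431, 8098, 8765, 9432, 10099, 10766, 11433, 12100, 12767, 13434, 14101, 14768, 15435, 16102, 16769, 17436, 18103, 18770

k = N/n = 19343/29 = 667
carton 1: 94
carton 2: 94 + 667 = 761
carton 3: 761 + 667 = 1428
carton 4: 1428 + 667 = 2095
carton 5: 2095 + 667 = 2762
carton 6: 2762 + 667 = 3429
carton 7: 3429 + 667 = 4096
carton 8: 4096 + 667 = 4763
carton 9: 4763 + 667 = 5430
carton 10: 5430 + 667 = 6097
carton 11: 6097 + 667 = 6764
carton 12: 6764 + 667 = 7431
carton 13: 7431 + 667 = 8098
carton 14: 8098 + 667 = 8765
carton 15: 8765 + 667 = 9432
carton 16: 9432 + 667 = 10099
carton 17: 10099 + 667 = 10766
carton 18: 10766 + 667 = 11433
carton 19: 11433 + 667 = 12100
carton 20: 12100 + 667 = 12767
carton 21: 12767 + 667 = 13434
carton 22: 13434 + 667 = 14101
carton 23: 14101 + 667 = 14768
carton 24: 14768 + 667 = 15435
carton 25: 15435 + 667 = 16102
carton 26: 16102 + 667 = 16769
carton 27: 16769 + 667 = 17436
carton 28: 17436 + 667 = 18103
carton 29: 18103 + 667 = 18770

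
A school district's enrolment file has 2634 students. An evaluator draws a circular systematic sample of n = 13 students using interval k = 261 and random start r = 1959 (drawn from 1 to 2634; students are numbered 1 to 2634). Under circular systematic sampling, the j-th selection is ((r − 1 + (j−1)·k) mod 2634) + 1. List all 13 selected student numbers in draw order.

Selection 1: 1959
Selection 2: 1959 + 261 = 2220
Selection 3: 2220 + 261 = 2481
Selection 4: 2481 + 261 = 2742 → 2742 − 2634 = 108
Selection 5: 108 + 261 = 369
Selection 6: 369 + 261 = 630
Selection 7: 630 + 261 = 891
Selection 8: 891 + 261 = 1152
Selection 9: 1152 + 261 = 1413
Selection 10: 1413 + 261 = 1674
Selection 11: 1674 + 261 = 1935
Selection 12: 1935 + 261 = 2196
Selection 13: 2196 + 261 = 2457

1959, 2220, 2481, 108, 369, 630, 891, 1152, 1413, 1674, 1935, 2196, 2457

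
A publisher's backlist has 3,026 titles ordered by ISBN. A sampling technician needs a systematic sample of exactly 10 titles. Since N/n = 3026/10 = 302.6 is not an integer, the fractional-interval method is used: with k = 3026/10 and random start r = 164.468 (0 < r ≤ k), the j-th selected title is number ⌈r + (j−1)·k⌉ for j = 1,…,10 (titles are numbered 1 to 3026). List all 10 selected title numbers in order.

j=1: r + 0k = 164.468 → ⌈·⌉ = 165
j=2: r + 1k = 467.068 → ⌈·⌉ = 468
j=3: r + 2k = 769.668 → ⌈·⌉ = 770
j=4: r + 3k = 1072.268 → ⌈·⌉ = 1073
j=5: r + 4k = 1374.868 → ⌈·⌉ = 1375
j=6: r + 5k = 1677.468 → ⌈·⌉ = 1678
j=7: r + 6k = 1980.068 → ⌈·⌉ = 1981
j=8: r + 7k = 2282.668 → ⌈·⌉ = 2283
j=9: r + 8k = 2585.268 → ⌈·⌉ = 2586
j=10: r + 9k = 2887.868 → ⌈·⌉ = 2888

165, 468, 770, 1073, 1375, 1678, 1981, 2283, 2586, 2888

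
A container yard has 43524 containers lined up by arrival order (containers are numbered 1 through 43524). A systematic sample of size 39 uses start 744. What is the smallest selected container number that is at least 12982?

k = 43524/39 = 1116
Steps past start: ⌈(12982 − 744)/1116⌉ = ⌈12238/1116⌉ = 11
Selected container: 744 + 11×1116 = 13020

13020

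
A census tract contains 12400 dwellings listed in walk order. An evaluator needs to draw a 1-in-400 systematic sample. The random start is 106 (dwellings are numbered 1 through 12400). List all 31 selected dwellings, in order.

dwelling 1: 106
dwelling 2: 106 + 400 = 506
dwelling 3: 506 + 400 = 906
dwelling 4: 906 + 400 = 1306
dwelling 5: 1306 + 400 = 1706
dwelling 6: 1706 + 400 = 2106
dwelling 7: 2106 + 400 = 2506
dwelling 8: 2506 + 400 = 2906
dwelling 9: 2906 + 400 = 3306
dwelling 10: 3306 + 400 = 3706
dwelling 11: 3706 + 400 = 4106
dwelling 12: 4106 + 400 = 4506
dwelling 13: 4506 + 400 = 4906
dwelling 14: 4906 + 400 = 5306
dwelling 15: 5306 + 400 = 5706
dwelling 16: 5706 + 400 = 6106
dwelling 17: 6106 + 400 = 6506
dwelling 18: 6506 + 400 = 6906
dwelling 19: 6906 + 400 = 7306
dwelling 20: 7306 + 400 = 7706
dwelling 21: 7706 + 400 = 8106
dwelling 22: 8106 + 400 = 8506
dwelling 23: 8506 + 400 = 8906
dwelling 24: 8906 + 400 = 9306
dwelling 25: 9306 + 400 = 9706
dwelling 26: 9706 + 400 = 10106
dwelling 27: 10106 + 400 = 10506
dwelling 28: 10506 + 400 = 10906
dwelling 29: 10906 + 400 = 11306
dwelling 30: 11306 + 400 = 11706
dwelling 31: 11706 + 400 = 12106

106, 506, 906, 1306, 1706, 2106, 2506, 2906, 3306, 3706, 4106, 4506, 4906, 5306, 5706, 6106, 6506, 6906, 7306, 7706, 8106, 8506, 8906, 9306, 9706, 10106, 10506, 10906, 11306, 11706, 12106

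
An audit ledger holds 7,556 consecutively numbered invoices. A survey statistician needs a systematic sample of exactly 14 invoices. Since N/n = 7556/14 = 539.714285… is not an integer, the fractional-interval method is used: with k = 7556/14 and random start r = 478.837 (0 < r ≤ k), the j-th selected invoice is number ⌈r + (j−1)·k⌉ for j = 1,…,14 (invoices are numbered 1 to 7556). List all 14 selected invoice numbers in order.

479, 1019, 1559, 2098, 2638, 3178, 3718, 4257, 4797, 5337, 5876, 6416, 6956, 7496

j=1: r + 0k = 478.837 → ⌈·⌉ = 479
j=2: r + 1k = 1018.551285… → ⌈·⌉ = 1019
j=3: r + 2k = 1558.265571… → ⌈·⌉ = 1559
j=4: r + 3k = 2097.979857… → ⌈·⌉ = 2098
j=5: r + 4k = 2637.694142… → ⌈·⌉ = 2638
j=6: r + 5k = 3177.408428… → ⌈·⌉ = 3178
j=7: r + 6k = 3717.122714… → ⌈·⌉ = 3718
j=8: r + 7k = 4256.837 → ⌈·⌉ = 4257
j=9: r + 8k = 4796.551285… → ⌈·⌉ = 4797
j=10: r + 9k = 5336.265571… → ⌈·⌉ = 5337
j=11: r + 10k = 5875.979857… → ⌈·⌉ = 5876
j=12: r + 11k = 6415.694142… → ⌈·⌉ = 6416
j=13: r + 12k = 6955.408428… → ⌈·⌉ = 6956
j=14: r + 13k = 7495.122714… → ⌈·⌉ = 7496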